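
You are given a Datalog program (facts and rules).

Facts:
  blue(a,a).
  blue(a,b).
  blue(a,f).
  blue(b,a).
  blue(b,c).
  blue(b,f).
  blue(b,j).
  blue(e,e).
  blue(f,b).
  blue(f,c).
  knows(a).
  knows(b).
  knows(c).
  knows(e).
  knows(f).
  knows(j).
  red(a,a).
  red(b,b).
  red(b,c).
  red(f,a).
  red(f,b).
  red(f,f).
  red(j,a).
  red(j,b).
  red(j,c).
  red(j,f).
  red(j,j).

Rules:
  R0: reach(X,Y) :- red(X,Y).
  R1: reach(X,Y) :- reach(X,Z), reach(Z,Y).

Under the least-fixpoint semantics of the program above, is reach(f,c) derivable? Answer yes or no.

yes

round 1: derive reach(a,a) via R0 from red(a,a)
round 1: derive reach(b,b) via R0 from red(b,b)
round 1: derive reach(b,c) via R0 from red(b,c)
round 1: derive reach(f,a) via R0 from red(f,a)
round 1: derive reach(f,b) via R0 from red(f,b)
round 1: derive reach(f,f) via R0 from red(f,f)
round 1: derive reach(j,a) via R0 from red(j,a)
round 1: derive reach(j,b) via R0 from red(j,b)
round 1: derive reach(j,c) via R0 from red(j,c)
round 1: derive reach(j,f) via R0 from red(j,f)
round 1: derive reach(j,j) via R0 from red(j,j)
round 2: derive reach(f,c) via R1 from reach(f,b), reach(b,c)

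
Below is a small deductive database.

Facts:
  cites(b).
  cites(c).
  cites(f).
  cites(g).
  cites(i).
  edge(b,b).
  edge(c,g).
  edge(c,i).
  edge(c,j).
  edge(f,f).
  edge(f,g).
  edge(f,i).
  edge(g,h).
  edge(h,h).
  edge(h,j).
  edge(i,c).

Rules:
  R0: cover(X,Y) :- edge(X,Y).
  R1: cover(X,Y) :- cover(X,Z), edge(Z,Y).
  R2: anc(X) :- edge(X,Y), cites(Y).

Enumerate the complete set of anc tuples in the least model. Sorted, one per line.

anc(b)
anc(c)
anc(f)
anc(i)

round 1: derive anc(b) via R2 from edge(b,b), cites(b)
round 1: derive anc(c) via R2 from edge(c,g), cites(g)
round 1: derive anc(f) via R2 from edge(f,f), cites(f)
round 1: derive anc(i) via R2 from edge(i,c), cites(c)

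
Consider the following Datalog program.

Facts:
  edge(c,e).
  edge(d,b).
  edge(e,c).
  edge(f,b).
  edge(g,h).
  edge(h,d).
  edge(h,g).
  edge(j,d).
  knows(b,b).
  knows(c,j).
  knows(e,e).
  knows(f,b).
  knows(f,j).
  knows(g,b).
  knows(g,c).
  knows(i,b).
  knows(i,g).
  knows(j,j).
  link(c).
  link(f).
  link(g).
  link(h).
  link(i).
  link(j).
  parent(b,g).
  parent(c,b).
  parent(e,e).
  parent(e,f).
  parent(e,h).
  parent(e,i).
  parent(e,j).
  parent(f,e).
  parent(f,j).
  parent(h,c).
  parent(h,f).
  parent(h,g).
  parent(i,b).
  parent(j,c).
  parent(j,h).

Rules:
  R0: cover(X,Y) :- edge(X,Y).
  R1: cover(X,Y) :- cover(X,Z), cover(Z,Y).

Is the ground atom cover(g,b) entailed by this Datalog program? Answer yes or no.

yes

round 1: derive cover(c,e) via R0 from edge(c,e)
round 1: derive cover(d,b) via R0 from edge(d,b)
round 1: derive cover(e,c) via R0 from edge(e,c)
round 1: derive cover(f,b) via R0 from edge(f,b)
round 1: derive cover(g,h) via R0 from edge(g,h)
round 1: derive cover(h,d) via R0 from edge(h,d)
round 1: derive cover(h,g) via R0 from edge(h,g)
round 1: derive cover(j,d) via R0 from edge(j,d)
round 2: derive cover(c,c) via R1 from cover(c,e), cover(e,c)
round 2: derive cover(e,e) via R1 from cover(e,c), cover(c,e)
round 2: derive cover(g,d) via R1 from cover(g,h), cover(h,d)
round 2: derive cover(g,g) via R1 from cover(g,h), cover(h,g)
round 2: derive cover(h,b) via R1 from cover(h,d), cover(d,b)
round 2: derive cover(h,h) via R1 from cover(h,g), cover(g,h)
round 2: derive cover(j,b) via R1 from cover(j,d), cover(d,b)
round 3: derive cover(g,b) via R1 from cover(g,d), cover(d,b)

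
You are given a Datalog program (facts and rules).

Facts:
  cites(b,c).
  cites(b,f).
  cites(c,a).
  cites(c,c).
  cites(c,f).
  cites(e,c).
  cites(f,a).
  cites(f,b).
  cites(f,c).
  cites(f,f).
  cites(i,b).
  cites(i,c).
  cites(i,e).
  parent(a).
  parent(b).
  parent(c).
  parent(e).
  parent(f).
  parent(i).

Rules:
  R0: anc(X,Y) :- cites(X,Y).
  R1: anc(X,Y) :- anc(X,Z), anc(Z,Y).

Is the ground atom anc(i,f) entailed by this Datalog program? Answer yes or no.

yes

round 1: derive anc(b,c) via R0 from cites(b,c)
round 1: derive anc(b,f) via R0 from cites(b,f)
round 1: derive anc(c,a) via R0 from cites(c,a)
round 1: derive anc(c,c) via R0 from cites(c,c)
round 1: derive anc(c,f) via R0 from cites(c,f)
round 1: derive anc(e,c) via R0 from cites(e,c)
round 1: derive anc(f,a) via R0 from cites(f,a)
round 1: derive anc(f,b) via R0 from cites(f,b)
round 1: derive anc(f,c) via R0 from cites(f,c)
round 1: derive anc(f,f) via R0 from cites(f,f)
round 1: derive anc(i,b) via R0 from cites(i,b)
round 1: derive anc(i,c) via R0 from cites(i,c)
round 1: derive anc(i,e) via R0 from cites(i,e)
round 2: derive anc(b,a) via R1 from anc(b,c), anc(c,a)
round 2: derive anc(b,b) via R1 from anc(b,f), anc(f,b)
round 2: derive anc(c,b) via R1 from anc(c,f), anc(f,b)
round 2: derive anc(e,a) via R1 from anc(e,c), anc(c,a)
round 2: derive anc(e,f) via R1 from anc(e,c), anc(c,f)
round 2: derive anc(i,a) via R1 from anc(i,c), anc(c,a)
round 2: derive anc(i,f) via R1 from anc(i,b), anc(b,f)
round 3: derive anc(e,b) via R1 from anc(e,c), anc(c,b)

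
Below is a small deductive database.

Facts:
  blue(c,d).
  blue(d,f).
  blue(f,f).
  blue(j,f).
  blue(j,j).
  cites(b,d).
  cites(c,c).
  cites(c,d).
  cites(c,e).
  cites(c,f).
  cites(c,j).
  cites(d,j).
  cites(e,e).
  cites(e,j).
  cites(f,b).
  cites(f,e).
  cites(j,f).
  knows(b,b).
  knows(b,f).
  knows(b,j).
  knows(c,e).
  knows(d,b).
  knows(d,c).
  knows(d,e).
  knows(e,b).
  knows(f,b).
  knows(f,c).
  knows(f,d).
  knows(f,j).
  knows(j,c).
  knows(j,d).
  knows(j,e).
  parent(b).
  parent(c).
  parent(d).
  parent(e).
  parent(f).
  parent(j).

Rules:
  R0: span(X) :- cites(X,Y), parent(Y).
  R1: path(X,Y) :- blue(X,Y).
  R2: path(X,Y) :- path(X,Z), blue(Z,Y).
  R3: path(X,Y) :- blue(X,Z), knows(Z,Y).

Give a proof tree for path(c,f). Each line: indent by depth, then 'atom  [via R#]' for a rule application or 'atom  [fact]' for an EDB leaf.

round 1: derive path(c,d) via R1 from blue(c,d)
round 1: derive path(d,f) via R1 from blue(d,f)
round 1: derive path(f,f) via R1 from blue(f,f)
round 1: derive path(j,f) via R1 from blue(j,f)
round 1: derive path(j,j) via R1 from blue(j,j)
round 1: derive path(c,b) via R3 from blue(c,d), knows(d,b)
round 1: derive path(c,c) via R3 from blue(c,d), knows(d,c)
round 1: derive path(c,e) via R3 from blue(c,d), knows(d,e)
round 1: derive path(d,b) via R3 from blue(d,f), knows(f,b)
round 1: derive path(d,c) via R3 from blue(d,f), knows(f,c)
round 1: derive path(d,d) via R3 from blue(d,f), knows(f,d)
round 1: derive path(d,j) via R3 from blue(d,f), knows(f,j)
round 1: derive path(f,b) via R3 from blue(f,f), knows(f,b)
round 1: derive path(f,c) via R3 from blue(f,f), knows(f,c)
round 1: derive path(f,d) via R3 from blue(f,f), knows(f,d)
round 1: derive path(f,j) via R3 from blue(f,f), knows(f,j)
round 1: derive path(j,b) via R3 from blue(j,f), knows(f,b)
round 1: derive path(j,c) via R3 from blue(j,f), knows(f,c)
round 1: derive path(j,d) via R3 from blue(j,f), knows(f,d)
round 1: derive path(j,e) via R3 from blue(j,j), knows(j,e)
round 2: derive path(c,f) via R2 from path(c,d), blue(d,f)

path(c,f)  [via R2]
  path(c,d)  [via R1]
    blue(c,d)  [fact]
  blue(d,f)  [fact]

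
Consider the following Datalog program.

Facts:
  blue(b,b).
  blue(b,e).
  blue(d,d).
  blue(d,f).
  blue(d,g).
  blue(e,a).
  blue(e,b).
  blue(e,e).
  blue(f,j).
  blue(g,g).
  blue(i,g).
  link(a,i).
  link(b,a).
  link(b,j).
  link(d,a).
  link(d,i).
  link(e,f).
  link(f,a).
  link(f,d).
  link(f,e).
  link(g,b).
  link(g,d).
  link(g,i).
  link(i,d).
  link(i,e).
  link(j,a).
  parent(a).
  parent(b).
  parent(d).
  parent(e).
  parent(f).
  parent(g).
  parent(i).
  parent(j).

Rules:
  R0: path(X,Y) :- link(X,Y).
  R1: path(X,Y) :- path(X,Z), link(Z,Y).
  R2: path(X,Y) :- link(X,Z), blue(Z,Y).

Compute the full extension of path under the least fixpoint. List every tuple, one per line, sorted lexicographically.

path(a,a)
path(a,b)
path(a,d)
path(a,e)
path(a,f)
path(a,g)
path(a,i)
path(a,j)
path(b,a)
path(b,d)
path(b,e)
path(b,f)
path(b,i)
path(b,j)
path(d,a)
path(d,b)
path(d,d)
path(d,e)
path(d,f)
path(d,g)
path(d,i)
path(d,j)
path(e,a)
path(e,d)
path(e,e)
path(e,f)
path(e,i)
path(e,j)
path(f,a)
path(f,b)
path(f,d)
path(f,e)
path(f,f)
path(f,g)
path(f,i)
path(f,j)
path(g,a)
path(g,b)
path(g,d)
path(g,e)
path(g,f)
path(g,g)
path(g,i)
path(g,j)
path(i,a)
path(i,b)
path(i,d)
path(i,e)
path(i,f)
path(i,g)
path(i,i)
path(i,j)
path(j,a)
path(j,d)
path(j,e)
path(j,f)
path(j,i)

round 1: derive path(a,i) via R0 from link(a,i)
round 1: derive path(b,a) via R0 from link(b,a)
round 1: derive path(b,j) via R0 from link(b,j)
round 1: derive path(d,a) via R0 from link(d,a)
round 1: derive path(d,i) via R0 from link(d,i)
round 1: derive path(e,f) via R0 from link(e,f)
round 1: derive path(f,a) via R0 from link(f,a)
round 1: derive path(f,d) via R0 from link(f,d)
round 1: derive path(f,e) via R0 from link(f,e)
round 1: derive path(g,b) via R0 from link(g,b)
round 1: derive path(g,d) via R0 from link(g,d)
round 1: derive path(g,i) via R0 from link(g,i)
round 1: derive path(i,d) via R0 from link(i,d)
round 1: derive path(i,e) via R0 from link(i,e)
round 1: derive path(j,a) via R0 from link(j,a)
round 1: derive path(a,g) via R2 from link(a,i), blue(i,g)
round 1: derive path(d,g) via R2 from link(d,i), blue(i,g)
round 1: derive path(e,j) via R2 from link(e,f), blue(f,j)
round 1: derive path(f,b) via R2 from link(f,e), blue(e,b)
round 1: derive path(f,f) via R2 from link(f,d), blue(d,f)
round 1: derive path(f,g) via R2 from link(f,d), blue(d,g)
round 1: derive path(g,e) via R2 from link(g,b), blue(b,e)
round 1: derive path(g,f) via R2 from link(g,d), blue(d,f)
round 1: derive path(g,g) via R2 from link(g,d), blue(d,g)
round 1: derive path(i,a) via R2 from link(i,e), blue(e,a)
round 1: derive path(i,b) via R2 from link(i,e), blue(e,b)
round 1: derive path(i,f) via R2 from link(i,d), blue(d,f)
round 1: derive path(i,g) via R2 from link(i,d), blue(d,g)
round 2: derive path(a,b) via R1 from path(a,g), link(g,b)
round 2: derive path(a,d) via R1 from path(a,g), link(g,d)
round 2: derive path(a,e) via R1 from path(a,i), link(i,e)
round 2: derive path(b,i) via R1 from path(b,a), link(a,i)
round 2: derive path(d,b) via R1 from path(d,g), link(g,b)
round 2: derive path(d,d) via R1 from path(d,g), link(g,d)
round 2: derive path(d,e) via R1 from path(d,i), link(i,e)
round 2: derive path(e,a) via R1 from path(e,f), link(f,a)
round 2: derive path(e,d) via R1 from path(e,f), link(f,d)
round 2: derive path(e,e) via R1 from path(e,f), link(f,e)
round 2: derive path(f,i) via R1 from path(f,a), link(a,i)
round 2: derive path(f,j) via R1 from path(f,b), link(b,j)
round 2: derive path(g,a) via R1 from path(g,b), link(b,a)
round 2: derive path(g,j) via R1 from path(g,b), link(b,j)
round 2: derive path(i,i) via R1 from path(i,a), link(a,i)
round 2: derive path(i,j) via R1 from path(i,b), link(b,j)
round 2: derive path(j,i) via R1 from path(j,a), link(a,i)
round 3: derive path(a,a) via R1 from path(a,b), link(b,a)
round 3: derive path(a,f) via R1 from path(a,e), link(e,f)
round 3: derive path(a,j) via R1 from path(a,b), link(b,j)
round 3: derive path(b,d) via R1 from path(b,i), link(i,d)
round 3: derive path(b,e) via R1 from path(b,i), link(i,e)
round 3: derive path(d,f) via R1 from path(d,e), link(e,f)
round 3: derive path(d,j) via R1 from path(d,b), link(b,j)
round 3: derive path(e,i) via R1 from path(e,a), link(a,i)
round 3: derive path(j,d) via R1 from path(j,i), link(i,d)
round 3: derive path(j,e) via R1 from path(j,i), link(i,e)
round 4: derive path(b,f) via R1 from path(b,e), link(e,f)
round 4: derive path(j,f) via R1 from path(j,e), link(e,f)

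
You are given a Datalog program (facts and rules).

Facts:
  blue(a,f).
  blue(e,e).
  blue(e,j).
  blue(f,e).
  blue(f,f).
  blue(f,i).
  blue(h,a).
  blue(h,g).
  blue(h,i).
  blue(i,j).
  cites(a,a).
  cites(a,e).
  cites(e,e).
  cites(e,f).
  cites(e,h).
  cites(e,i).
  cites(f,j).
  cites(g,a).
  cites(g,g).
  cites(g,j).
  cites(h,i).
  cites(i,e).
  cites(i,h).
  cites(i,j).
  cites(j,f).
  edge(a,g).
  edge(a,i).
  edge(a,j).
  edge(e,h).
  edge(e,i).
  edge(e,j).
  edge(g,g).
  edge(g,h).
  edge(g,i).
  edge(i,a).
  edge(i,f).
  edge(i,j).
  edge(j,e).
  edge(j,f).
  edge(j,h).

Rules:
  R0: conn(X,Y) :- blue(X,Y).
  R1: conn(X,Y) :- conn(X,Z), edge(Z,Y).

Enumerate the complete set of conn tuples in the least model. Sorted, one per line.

round 1: derive conn(a,f) via R0 from blue(a,f)
round 1: derive conn(e,e) via R0 from blue(e,e)
round 1: derive conn(e,j) via R0 from blue(e,j)
round 1: derive conn(f,e) via R0 from blue(f,e)
round 1: derive conn(f,f) via R0 from blue(f,f)
round 1: derive conn(f,i) via R0 from blue(f,i)
round 1: derive conn(h,a) via R0 from blue(h,a)
round 1: derive conn(h,g) via R0 from blue(h,g)
round 1: derive conn(h,i) via R0 from blue(h,i)
round 1: derive conn(i,j) via R0 from blue(i,j)
round 2: derive conn(e,f) via R1 from conn(e,j), edge(j,f)
round 2: derive conn(e,h) via R1 from conn(e,e), edge(e,h)
round 2: derive conn(e,i) via R1 from conn(e,e), edge(e,i)
round 2: derive conn(f,a) via R1 from conn(f,i), edge(i,a)
round 2: derive conn(f,h) via R1 from conn(f,e), edge(e,h)
round 2: derive conn(f,j) via R1 from conn(f,e), edge(e,j)
round 2: derive conn(h,f) via R1 from conn(h,i), edge(i,f)
round 2: derive conn(h,h) via R1 from conn(h,g), edge(g,h)
round 2: derive conn(h,j) via R1 from conn(h,a), edge(a,j)
round 2: derive conn(i,e) via R1 from conn(i,j), edge(j,e)
round 2: derive conn(i,f) via R1 from conn(i,j), edge(j,f)
round 2: derive conn(i,h) via R1 from conn(i,j), edge(j,h)
round 3: derive conn(e,a) via R1 from conn(e,i), edge(i,a)
round 3: derive conn(f,g) via R1 from conn(f,a), edge(a,g)
round 3: derive conn(h,e) via R1 from conn(h,j), edge(j,e)
round 3: derive conn(i,i) via R1 from conn(i,e), edge(e,i)
round 4: derive conn(e,g) via R1 from conn(e,a), edge(a,g)
round 4: derive conn(i,a) via R1 from conn(i,i), edge(i,a)
round 5: derive conn(i,g) via R1 from conn(i,a), edge(a,g)

conn(a,f)
conn(e,a)
conn(e,e)
conn(e,f)
conn(e,g)
conn(e,h)
conn(e,i)
conn(e,j)
conn(f,a)
conn(f,e)
conn(f,f)
conn(f,g)
conn(f,h)
conn(f,i)
conn(f,j)
conn(h,a)
conn(h,e)
conn(h,f)
conn(h,g)
conn(h,h)
conn(h,i)
conn(h,j)
conn(i,a)
conn(i,e)
conn(i,f)
conn(i,g)
conn(i,h)
conn(i,i)
conn(i,j)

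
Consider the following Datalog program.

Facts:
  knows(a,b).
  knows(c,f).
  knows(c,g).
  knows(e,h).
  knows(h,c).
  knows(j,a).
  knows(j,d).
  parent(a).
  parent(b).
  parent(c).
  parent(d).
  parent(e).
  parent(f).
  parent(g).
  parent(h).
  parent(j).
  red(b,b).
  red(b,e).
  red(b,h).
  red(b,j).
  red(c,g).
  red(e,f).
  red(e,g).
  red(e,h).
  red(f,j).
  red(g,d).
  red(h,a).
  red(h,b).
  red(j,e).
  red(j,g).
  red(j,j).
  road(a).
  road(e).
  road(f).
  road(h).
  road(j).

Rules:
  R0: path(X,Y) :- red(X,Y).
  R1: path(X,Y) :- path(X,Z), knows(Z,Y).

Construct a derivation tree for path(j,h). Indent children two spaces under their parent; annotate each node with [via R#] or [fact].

round 1: derive path(b,b) via R0 from red(b,b)
round 1: derive path(b,e) via R0 from red(b,e)
round 1: derive path(b,h) via R0 from red(b,h)
round 1: derive path(b,j) via R0 from red(b,j)
round 1: derive path(c,g) via R0 from red(c,g)
round 1: derive path(e,f) via R0 from red(e,f)
round 1: derive path(e,g) via R0 from red(e,g)
round 1: derive path(e,h) via R0 from red(e,h)
round 1: derive path(f,j) via R0 from red(f,j)
round 1: derive path(g,d) via R0 from red(g,d)
round 1: derive path(h,a) via R0 from red(h,a)
round 1: derive path(h,b) via R0 from red(h,b)
round 1: derive path(j,e) via R0 from red(j,e)
round 1: derive path(j,g) via R0 from red(j,g)
round 1: derive path(j,j) via R0 from red(j,j)
round 2: derive path(b,a) via R1 from path(b,j), knows(j,a)
round 2: derive path(b,c) via R1 from path(b,h), knows(h,c)
round 2: derive path(b,d) via R1 from path(b,j), knows(j,d)
round 2: derive path(e,c) via R1 from path(e,h), knows(h,c)
round 2: derive path(f,a) via R1 from path(f,j), knows(j,a)
round 2: derive path(f,d) via R1 from path(f,j), knows(j,d)
round 2: derive path(j,a) via R1 from path(j,j), knows(j,a)
round 2: derive path(j,d) via R1 from path(j,j), knows(j,d)
round 2: derive path(j,h) via R1 from path(j,e), knows(e,h)
round 3: derive path(b,f) via R1 from path(b,c), knows(c,f)
round 3: derive path(b,g) via R1 from path(b,c), knows(c,g)
round 3: derive path(f,b) via R1 from path(f,a), knows(a,b)
round 3: derive path(j,b) via R1 from path(j,a), knows(a,b)
round 3: derive path(j,c) via R1 from path(j,h), knows(h,c)
round 4: derive path(j,f) via R1 from path(j,c), knows(c,f)

path(j,h)  [via R1]
  path(j,e)  [via R0]
    red(j,e)  [fact]
  knows(e,h)  [fact]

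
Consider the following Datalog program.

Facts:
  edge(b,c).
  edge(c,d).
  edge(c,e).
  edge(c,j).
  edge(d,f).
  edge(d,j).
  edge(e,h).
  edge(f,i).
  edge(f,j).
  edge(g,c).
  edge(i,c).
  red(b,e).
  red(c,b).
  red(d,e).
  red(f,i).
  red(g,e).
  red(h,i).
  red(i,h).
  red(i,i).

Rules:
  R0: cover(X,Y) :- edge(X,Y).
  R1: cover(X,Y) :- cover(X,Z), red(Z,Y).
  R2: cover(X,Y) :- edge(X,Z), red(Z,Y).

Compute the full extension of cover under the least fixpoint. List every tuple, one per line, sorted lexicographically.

round 1: derive cover(b,c) via R0 from edge(b,c)
round 1: derive cover(c,d) via R0 from edge(c,d)
round 1: derive cover(c,e) via R0 from edge(c,e)
round 1: derive cover(c,j) via R0 from edge(c,j)
round 1: derive cover(d,f) via R0 from edge(d,f)
round 1: derive cover(d,j) via R0 from edge(d,j)
round 1: derive cover(e,h) via R0 from edge(e,h)
round 1: derive cover(f,i) via R0 from edge(f,i)
round 1: derive cover(f,j) via R0 from edge(f,j)
round 1: derive cover(g,c) via R0 from edge(g,c)
round 1: derive cover(i,c) via R0 from edge(i,c)
round 1: derive cover(b,b) via R2 from edge(b,c), red(c,b)
round 1: derive cover(d,i) via R2 from edge(d,f), red(f,i)
round 1: derive cover(e,i) via R2 from edge(e,h), red(h,i)
round 1: derive cover(f,h) via R2 from edge(f,i), red(i,h)
round 1: derive cover(g,b) via R2 from edge(g,c), red(c,b)
round 1: derive cover(i,b) via R2 from edge(i,c), red(c,b)
round 2: derive cover(b,e) via R1 from cover(b,b), red(b,e)
round 2: derive cover(d,h) via R1 from cover(d,i), red(i,h)
round 2: derive cover(g,e) via R1 from cover(g,b), red(b,e)
round 2: derive cover(i,e) via R1 from cover(i,b), red(b,e)

cover(b,b)
cover(b,c)
cover(b,e)
cover(c,d)
cover(c,e)
cover(c,j)
cover(d,f)
cover(d,h)
cover(d,i)
cover(d,j)
cover(e,h)
cover(e,i)
cover(f,h)
cover(f,i)
cover(f,j)
cover(g,b)
cover(g,c)
cover(g,e)
cover(i,b)
cover(i,c)
cover(i,e)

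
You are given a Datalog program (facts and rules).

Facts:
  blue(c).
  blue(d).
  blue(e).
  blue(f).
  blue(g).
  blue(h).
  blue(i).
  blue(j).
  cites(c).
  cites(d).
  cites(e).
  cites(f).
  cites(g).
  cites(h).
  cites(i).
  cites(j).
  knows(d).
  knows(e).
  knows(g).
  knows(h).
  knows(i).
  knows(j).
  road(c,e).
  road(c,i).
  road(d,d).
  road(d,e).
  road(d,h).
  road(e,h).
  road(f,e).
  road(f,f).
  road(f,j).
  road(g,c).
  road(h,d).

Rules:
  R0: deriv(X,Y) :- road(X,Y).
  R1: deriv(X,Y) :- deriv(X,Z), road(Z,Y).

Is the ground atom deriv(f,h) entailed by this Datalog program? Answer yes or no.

yes

round 1: derive deriv(c,e) via R0 from road(c,e)
round 1: derive deriv(c,i) via R0 from road(c,i)
round 1: derive deriv(d,d) via R0 from road(d,d)
round 1: derive deriv(d,e) via R0 from road(d,e)
round 1: derive deriv(d,h) via R0 from road(d,h)
round 1: derive deriv(e,h) via R0 from road(e,h)
round 1: derive deriv(f,e) via R0 from road(f,e)
round 1: derive deriv(f,f) via R0 from road(f,f)
round 1: derive deriv(f,j) via R0 from road(f,j)
round 1: derive deriv(g,c) via R0 from road(g,c)
round 1: derive deriv(h,d) via R0 from road(h,d)
round 2: derive deriv(c,h) via R1 from deriv(c,e), road(e,h)
round 2: derive deriv(e,d) via R1 from deriv(e,h), road(h,d)
round 2: derive deriv(f,h) via R1 from deriv(f,e), road(e,h)
round 2: derive deriv(g,e) via R1 from deriv(g,c), road(c,e)
round 2: derive deriv(g,i) via R1 from deriv(g,c), road(c,i)
round 2: derive deriv(h,e) via R1 from deriv(h,d), road(d,e)
round 2: derive deriv(h,h) via R1 from deriv(h,d), road(d,h)
round 3: derive deriv(c,d) via R1 from deriv(c,h), road(h,d)
round 3: derive deriv(e,e) via R1 from deriv(e,d), road(d,e)
round 3: derive deriv(f,d) via R1 from deriv(f,h), road(h,d)
round 3: derive deriv(g,h) via R1 from deriv(g,e), road(e,h)
round 4: derive deriv(g,d) via R1 from deriv(g,h), road(h,d)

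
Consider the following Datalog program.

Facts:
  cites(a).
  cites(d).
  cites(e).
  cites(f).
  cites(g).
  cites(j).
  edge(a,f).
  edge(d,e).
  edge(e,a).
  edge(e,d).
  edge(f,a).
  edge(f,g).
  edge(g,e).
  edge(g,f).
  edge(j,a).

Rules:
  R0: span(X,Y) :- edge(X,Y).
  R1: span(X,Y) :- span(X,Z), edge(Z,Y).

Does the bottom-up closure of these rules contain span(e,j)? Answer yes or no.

round 1: derive span(a,f) via R0 from edge(a,f)
round 1: derive span(d,e) via R0 from edge(d,e)
round 1: derive span(e,a) via R0 from edge(e,a)
round 1: derive span(e,d) via R0 from edge(e,d)
round 1: derive span(f,a) via R0 from edge(f,a)
round 1: derive span(f,g) via R0 from edge(f,g)
round 1: derive span(g,e) via R0 from edge(g,e)
round 1: derive span(g,f) via R0 from edge(g,f)
round 1: derive span(j,a) via R0 from edge(j,a)
round 2: derive span(a,a) via R1 from span(a,f), edge(f,a)
round 2: derive span(a,g) via R1 from span(a,f), edge(f,g)
round 2: derive span(d,a) via R1 from span(d,e), edge(e,a)
round 2: derive span(d,d) via R1 from span(d,e), edge(e,d)
round 2: derive span(e,e) via R1 from span(e,d), edge(d,e)
round 2: derive span(e,f) via R1 from span(e,a), edge(a,f)
round 2: derive span(f,e) via R1 from span(f,g), edge(g,e)
round 2: derive span(f,f) via R1 from span(f,a), edge(a,f)
round 2: derive span(g,a) via R1 from span(g,e), edge(e,a)
round 2: derive span(g,d) via R1 from span(g,e), edge(e,d)
round 2: derive span(g,g) via R1 from span(g,f), edge(f,g)
round 2: derive span(j,f) via R1 from span(j,a), edge(a,f)
round 3: derive span(a,e) via R1 from span(a,g), edge(g,e)
round 3: derive span(d,f) via R1 from span(d,a), edge(a,f)
round 3: derive span(e,g) via R1 from span(e,f), edge(f,g)
round 3: derive span(f,d) via R1 from span(f,e), edge(e,d)
round 3: derive span(j,g) via R1 from span(j,f), edge(f,g)
round 4: derive span(a,d) via R1 from span(a,e), edge(e,d)
round 4: derive span(d,g) via R1 from span(d,f), edge(f,g)
round 4: derive span(j,e) via R1 from span(j,g), edge(g,e)
round 5: derive span(j,d) via R1 from span(j,e), edge(e,d)

no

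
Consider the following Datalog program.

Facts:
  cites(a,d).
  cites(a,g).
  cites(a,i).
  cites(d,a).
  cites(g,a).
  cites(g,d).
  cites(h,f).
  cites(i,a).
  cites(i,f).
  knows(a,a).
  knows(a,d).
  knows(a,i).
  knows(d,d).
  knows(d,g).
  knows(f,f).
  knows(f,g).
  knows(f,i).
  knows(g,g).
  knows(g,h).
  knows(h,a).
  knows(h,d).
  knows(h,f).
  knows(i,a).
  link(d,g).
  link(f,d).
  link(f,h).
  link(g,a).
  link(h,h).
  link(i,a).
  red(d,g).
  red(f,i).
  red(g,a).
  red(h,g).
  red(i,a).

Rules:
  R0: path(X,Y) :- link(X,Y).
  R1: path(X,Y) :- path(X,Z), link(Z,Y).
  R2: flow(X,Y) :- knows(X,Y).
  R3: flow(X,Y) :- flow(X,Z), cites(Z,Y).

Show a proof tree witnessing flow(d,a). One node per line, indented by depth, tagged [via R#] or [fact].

round 1: derive flow(a,a) via R2 from knows(a,a)
round 1: derive flow(a,d) via R2 from knows(a,d)
round 1: derive flow(a,i) via R2 from knows(a,i)
round 1: derive flow(d,d) via R2 from knows(d,d)
round 1: derive flow(d,g) via R2 from knows(d,g)
round 1: derive flow(f,f) via R2 from knows(f,f)
round 1: derive flow(f,g) via R2 from knows(f,g)
round 1: derive flow(f,i) via R2 from knows(f,i)
round 1: derive flow(g,g) via R2 from knows(g,g)
round 1: derive flow(g,h) via R2 from knows(g,h)
round 1: derive flow(h,a) via R2 from knows(h,a)
round 1: derive flow(h,d) via R2 from knows(h,d)
round 1: derive flow(h,f) via R2 from knows(h,f)
round 1: derive flow(i,a) via R2 from knows(i,a)
round 2: derive flow(a,f) via R3 from flow(a,i), cites(i,f)
round 2: derive flow(a,g) via R3 from flow(a,a), cites(a,g)
round 2: derive flow(d,a) via R3 from flow(d,d), cites(d,a)
round 2: derive flow(f,a) via R3 from flow(f,g), cites(g,a)
round 2: derive flow(f,d) via R3 from flow(f,g), cites(g,d)
round 2: derive flow(g,a) via R3 from flow(g,g), cites(g,a)
round 2: derive flow(g,d) via R3 from flow(g,g), cites(g,d)
round 2: derive flow(g,f) via R3 from flow(g,h), cites(h,f)
round 2: derive flow(h,g) via R3 from flow(h,a), cites(a,g)
round 2: derive flow(h,i) via R3 from flow(h,a), cites(a,i)
round 2: derive flow(i,d) via R3 from flow(i,a), cites(a,d)
round 2: derive flow(i,g) via R3 from flow(i,a), cites(a,g)
round 2: derive flow(i,i) via R3 from flow(i,a), cites(a,i)
round 3: derive flow(d,i) via R3 from flow(d,a), cites(a,i)
round 3: derive flow(g,i) via R3 from flow(g,a), cites(a,i)
round 3: derive flow(i,f) via R3 from flow(i,i), cites(i,f)
round 4: derive flow(d,f) via R3 from flow(d,i), cites(i,f)

flow(d,a)  [via R3]
  flow(d,d)  [via R2]
    knows(d,d)  [fact]
  cites(d,a)  [fact]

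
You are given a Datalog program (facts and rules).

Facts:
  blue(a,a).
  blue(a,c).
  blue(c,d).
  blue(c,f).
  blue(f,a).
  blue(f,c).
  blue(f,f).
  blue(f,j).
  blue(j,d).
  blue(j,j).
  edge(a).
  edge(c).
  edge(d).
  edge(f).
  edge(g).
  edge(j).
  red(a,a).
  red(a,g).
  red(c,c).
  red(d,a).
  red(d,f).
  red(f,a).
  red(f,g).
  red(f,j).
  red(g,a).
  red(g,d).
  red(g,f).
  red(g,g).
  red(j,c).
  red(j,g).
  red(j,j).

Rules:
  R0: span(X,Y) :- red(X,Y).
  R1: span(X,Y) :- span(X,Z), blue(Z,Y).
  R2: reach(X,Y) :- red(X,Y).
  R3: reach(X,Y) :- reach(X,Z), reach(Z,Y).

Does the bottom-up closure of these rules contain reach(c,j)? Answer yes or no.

round 1: derive reach(a,a) via R2 from red(a,a)
round 1: derive reach(a,g) via R2 from red(a,g)
round 1: derive reach(c,c) via R2 from red(c,c)
round 1: derive reach(d,a) via R2 from red(d,a)
round 1: derive reach(d,f) via R2 from red(d,f)
round 1: derive reach(f,a) via R2 from red(f,a)
round 1: derive reach(f,g) via R2 from red(f,g)
round 1: derive reach(f,j) via R2 from red(f,j)
round 1: derive reach(g,a) via R2 from red(g,a)
round 1: derive reach(g,d) via R2 from red(g,d)
round 1: derive reach(g,f) via R2 from red(g,f)
round 1: derive reach(g,g) via R2 from red(g,g)
round 1: derive reach(j,c) via R2 from red(j,c)
round 1: derive reach(j,g) via R2 from red(j,g)
round 1: derive reach(j,j) via R2 from red(j,j)
round 2: derive reach(a,d) via R3 from reach(a,g), reach(g,d)
round 2: derive reach(a,f) via R3 from reach(a,g), reach(g,f)
round 2: derive reach(d,g) via R3 from reach(d,a), reach(a,g)
round 2: derive reach(d,j) via R3 from reach(d,f), reach(f,j)
round 2: derive reach(f,c) via R3 from reach(f,j), reach(j,c)
round 2: derive reach(f,d) via R3 from reach(f,g), reach(g,d)
round 2: derive reach(f,f) via R3 from reach(f,g), reach(g,f)
round 2: derive reach(g,j) via R3 from reach(g,f), reach(f,j)
round 2: derive reach(j,a) via R3 from reach(j,g), reach(g,a)
round 2: derive reach(j,d) via R3 from reach(j,g), reach(g,d)
round 2: derive reach(j,f) via R3 from reach(j,g), reach(g,f)
round 3: derive reach(a,c) via R3 from reach(a,f), reach(f,c)
round 3: derive reach(a,j) via R3 from reach(a,d), reach(d,j)
round 3: derive reach(d,c) via R3 from reach(d,f), reach(f,c)
round 3: derive reach(d,d) via R3 from reach(d,a), reach(a,d)
round 3: derive reach(g,c) via R3 from reach(g,f), reach(f,c)

no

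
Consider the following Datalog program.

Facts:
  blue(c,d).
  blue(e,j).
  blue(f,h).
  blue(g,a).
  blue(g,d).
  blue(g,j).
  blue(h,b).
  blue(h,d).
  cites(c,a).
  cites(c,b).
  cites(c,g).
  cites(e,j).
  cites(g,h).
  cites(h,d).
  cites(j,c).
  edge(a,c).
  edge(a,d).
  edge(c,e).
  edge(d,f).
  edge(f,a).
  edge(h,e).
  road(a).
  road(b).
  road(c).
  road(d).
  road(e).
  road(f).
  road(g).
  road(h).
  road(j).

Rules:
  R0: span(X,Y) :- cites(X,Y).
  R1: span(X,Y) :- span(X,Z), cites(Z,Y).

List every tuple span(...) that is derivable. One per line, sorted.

span(c,a)
span(c,b)
span(c,d)
span(c,g)
span(c,h)
span(e,a)
span(e,b)
span(e,c)
span(e,d)
span(e,g)
span(e,h)
span(e,j)
span(g,d)
span(g,h)
span(h,d)
span(j,a)
span(j,b)
span(j,c)
span(j,d)
span(j,g)
span(j,h)

round 1: derive span(c,a) via R0 from cites(c,a)
round 1: derive span(c,b) via R0 from cites(c,b)
round 1: derive span(c,g) via R0 from cites(c,g)
round 1: derive span(e,j) via R0 from cites(e,j)
round 1: derive span(g,h) via R0 from cites(g,h)
round 1: derive span(h,d) via R0 from cites(h,d)
round 1: derive span(j,c) via R0 from cites(j,c)
round 2: derive span(c,h) via R1 from span(c,g), cites(g,h)
round 2: derive span(e,c) via R1 from span(e,j), cites(j,c)
round 2: derive span(g,d) via R1 from span(g,h), cites(h,d)
round 2: derive span(j,a) via R1 from span(j,c), cites(c,a)
round 2: derive span(j,b) via R1 from span(j,c), cites(c,b)
round 2: derive span(j,g) via R1 from span(j,c), cites(c,g)
round 3: derive span(c,d) via R1 from span(c,h), cites(h,d)
round 3: derive span(e,a) via R1 from span(e,c), cites(c,a)
round 3: derive span(e,b) via R1 from span(e,c), cites(c,b)
round 3: derive span(e,g) via R1 from span(e,c), cites(c,g)
round 3: derive span(j,h) via R1 from span(j,g), cites(g,h)
round 4: derive span(e,h) via R1 from span(e,g), cites(g,h)
round 4: derive span(j,d) via R1 from span(j,h), cites(h,d)
round 5: derive span(e,d) via R1 from span(e,h), cites(h,d)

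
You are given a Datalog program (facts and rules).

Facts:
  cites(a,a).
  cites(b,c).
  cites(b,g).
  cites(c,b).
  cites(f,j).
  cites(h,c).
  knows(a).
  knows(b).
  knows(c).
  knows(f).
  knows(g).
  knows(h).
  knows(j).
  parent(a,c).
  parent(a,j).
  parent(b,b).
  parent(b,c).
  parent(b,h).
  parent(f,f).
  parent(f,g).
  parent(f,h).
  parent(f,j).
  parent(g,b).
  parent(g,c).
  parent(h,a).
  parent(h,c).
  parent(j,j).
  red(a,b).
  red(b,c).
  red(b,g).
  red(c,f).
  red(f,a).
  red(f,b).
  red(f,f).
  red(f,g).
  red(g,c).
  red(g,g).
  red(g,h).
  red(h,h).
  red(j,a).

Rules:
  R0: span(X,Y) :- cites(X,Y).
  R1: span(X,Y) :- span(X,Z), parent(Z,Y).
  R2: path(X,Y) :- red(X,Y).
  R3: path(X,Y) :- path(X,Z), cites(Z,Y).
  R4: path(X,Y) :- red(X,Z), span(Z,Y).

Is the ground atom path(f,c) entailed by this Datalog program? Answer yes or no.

round 1: derive span(a,a) via R0 from cites(a,a)
round 1: derive span(b,c) via R0 from cites(b,c)
round 1: derive span(b,g) via R0 from cites(b,g)
round 1: derive span(c,b) via R0 from cites(c,b)
round 1: derive span(f,j) via R0 from cites(f,j)
round 1: derive span(h,c) via R0 from cites(h,c)
round 1: derive path(a,b) via R2 from red(a,b)
round 1: derive path(b,c) via R2 from red(b,c)
round 1: derive path(b,g) via R2 from red(b,g)
round 1: derive path(c,f) via R2 from red(c,f)
round 1: derive path(f,a) via R2 from red(f,a)
round 1: derive path(f,b) via R2 from red(f,b)
round 1: derive path(f,f) via R2 from red(f,f)
round 1: derive path(f,g) via R2 from red(f,g)
round 1: derive path(g,c) via R2 from red(g,c)
round 1: derive path(g,g) via R2 from red(g,g)
round 1: derive path(g,h) via R2 from red(g,h)
round 1: derive path(h,h) via R2 from red(h,h)
round 1: derive path(j,a) via R2 from red(j,a)
round 2: derive span(a,c) via R1 from span(a,a), parent(a,c)
round 2: derive span(a,j) via R1 from span(a,a), parent(a,j)
round 2: derive span(b,b) via R1 from span(b,g), parent(g,b)
round 2: derive span(c,c) via R1 from span(c,b), parent(b,c)
round 2: derive span(c,h) via R1 from span(c,b), parent(b,h)
round 2: derive path(a,c) via R3 from path(a,b), cites(b,c)
round 2: derive path(a,g) via R3 from path(a,b), cites(b,g)
round 2: derive path(b,b) via R3 from path(b,c), cites(c,b)
round 2: derive path(c,j) via R3 from path(c,f), cites(f,j)
round 2: derive path(f,c) via R3 from path(f,b), cites(b,c)
round 2: derive path(f,j) via R3 from path(f,f), cites(f,j)
round 2: derive path(g,b) via R3 from path(g,c), cites(c,b)
round 2: derive path(h,c) via R3 from path(h,h), cites(h,c)
round 3: derive span(b,h) via R1 from span(b,b), parent(b,h)
round 3: derive span(c,a) via R1 from span(c,h), parent(h,a)
round 3: derive path(h,b) via R3 from path(h,c), cites(c,b)
round 3: derive path(b,h) via R4 from red(b,c), span(c,h)
round 3: derive path(j,c) via R4 from red(j,a), span(a,c)
round 3: derive path(j,j) via R4 from red(j,a), span(a,j)
round 4: derive span(b,a) via R1 from span(b,h), parent(h,a)
round 4: derive span(c,j) via R1 from span(c,a), parent(a,j)
round 4: derive path(h,g) via R3 from path(h,b), cites(b,g)
round 4: derive path(j,b) via R3 from path(j,c), cites(c,b)
round 4: derive path(a,h) via R4 from red(a,b), span(b,h)
round 4: derive path(b,a) via R4 from red(b,c), span(c,a)
round 4: derive path(f,h) via R4 from red(f,b), span(b,h)
round 4: derive path(g,a) via R4 from red(g,c), span(c,a)
round 5: derive span(b,j) via R1 from span(b,a), parent(a,j)
round 5: derive path(j,g) via R3 from path(j,b), cites(b,g)
round 5: derive path(a,a) via R4 from red(a,b), span(b,a)
round 5: derive path(b,j) via R4 from red(b,c), span(c,j)
round 5: derive path(g,j) via R4 from red(g,c), span(c,j)
round 6: derive path(a,j) via R4 from red(a,b), span(b,j)

yes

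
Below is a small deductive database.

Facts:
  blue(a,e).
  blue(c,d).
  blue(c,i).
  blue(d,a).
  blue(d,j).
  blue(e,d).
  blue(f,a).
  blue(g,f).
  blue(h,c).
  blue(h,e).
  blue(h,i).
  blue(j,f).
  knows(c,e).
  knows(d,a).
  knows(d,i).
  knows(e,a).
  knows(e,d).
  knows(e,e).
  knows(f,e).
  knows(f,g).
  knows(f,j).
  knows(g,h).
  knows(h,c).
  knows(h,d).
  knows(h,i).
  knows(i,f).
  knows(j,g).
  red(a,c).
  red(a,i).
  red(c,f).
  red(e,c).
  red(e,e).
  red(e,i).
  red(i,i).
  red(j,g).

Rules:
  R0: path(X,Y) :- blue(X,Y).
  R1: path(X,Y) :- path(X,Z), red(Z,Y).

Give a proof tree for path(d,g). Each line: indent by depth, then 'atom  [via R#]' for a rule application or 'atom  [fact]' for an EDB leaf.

round 1: derive path(a,e) via R0 from blue(a,e)
round 1: derive path(c,d) via R0 from blue(c,d)
round 1: derive path(c,i) via R0 from blue(c,i)
round 1: derive path(d,a) via R0 from blue(d,a)
round 1: derive path(d,j) via R0 from blue(d,j)
round 1: derive path(e,d) via R0 from blue(e,d)
round 1: derive path(f,a) via R0 from blue(f,a)
round 1: derive path(g,f) via R0 from blue(g,f)
round 1: derive path(h,c) via R0 from blue(h,c)
round 1: derive path(h,e) via R0 from blue(h,e)
round 1: derive path(h,i) via R0 from blue(h,i)
round 1: derive path(j,f) via R0 from blue(j,f)
round 2: derive path(a,c) via R1 from path(a,e), red(e,c)
round 2: derive path(a,i) via R1 from path(a,e), red(e,i)
round 2: derive path(d,c) via R1 from path(d,a), red(a,c)
round 2: derive path(d,g) via R1 from path(d,j), red(j,g)
round 2: derive path(d,i) via R1 from path(d,a), red(a,i)
round 2: derive path(f,c) via R1 from path(f,a), red(a,c)
round 2: derive path(f,i) via R1 from path(f,a), red(a,i)
round 2: derive path(h,f) via R1 from path(h,c), red(c,f)
round 3: derive path(a,f) via R1 from path(a,c), red(c,f)
round 3: derive path(d,f) via R1 from path(d,c), red(c,f)
round 3: derive path(f,f) via R1 from path(f,c), red(c,f)

path(d,g)  [via R1]
  path(d,j)  [via R0]
    blue(d,j)  [fact]
  red(j,g)  [fact]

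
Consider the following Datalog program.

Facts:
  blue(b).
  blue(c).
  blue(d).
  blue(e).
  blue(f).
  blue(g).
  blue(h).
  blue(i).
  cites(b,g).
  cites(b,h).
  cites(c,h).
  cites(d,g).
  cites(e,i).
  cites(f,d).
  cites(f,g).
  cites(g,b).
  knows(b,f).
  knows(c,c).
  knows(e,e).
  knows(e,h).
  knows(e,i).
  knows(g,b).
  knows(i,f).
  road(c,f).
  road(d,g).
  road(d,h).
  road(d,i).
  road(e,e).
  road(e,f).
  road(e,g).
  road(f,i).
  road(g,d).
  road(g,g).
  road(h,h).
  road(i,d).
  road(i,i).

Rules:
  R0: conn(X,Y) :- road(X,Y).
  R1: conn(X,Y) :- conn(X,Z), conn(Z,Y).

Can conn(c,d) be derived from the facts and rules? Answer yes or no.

yes

round 1: derive conn(c,f) via R0 from road(c,f)
round 1: derive conn(d,g) via R0 from road(d,g)
round 1: derive conn(d,h) via R0 from road(d,h)
round 1: derive conn(d,i) via R0 from road(d,i)
round 1: derive conn(e,e) via R0 from road(e,e)
round 1: derive conn(e,f) via R0 from road(e,f)
round 1: derive conn(e,g) via R0 from road(e,g)
round 1: derive conn(f,i) via R0 from road(f,i)
round 1: derive conn(g,d) via R0 from road(g,d)
round 1: derive conn(g,g) via R0 from road(g,g)
round 1: derive conn(h,h) via R0 from road(h,h)
round 1: derive conn(i,d) via R0 from road(i,d)
round 1: derive conn(i,i) via R0 from road(i,i)
round 2: derive conn(c,i) via R1 from conn(c,f), conn(f,i)
round 2: derive conn(d,d) via R1 from conn(d,g), conn(g,d)
round 2: derive conn(e,d) via R1 from conn(e,g), conn(g,d)
round 2: derive conn(e,i) via R1 from conn(e,f), conn(f,i)
round 2: derive conn(f,d) via R1 from conn(f,i), conn(i,d)
round 2: derive conn(g,h) via R1 from conn(g,d), conn(d,h)
round 2: derive conn(g,i) via R1 from conn(g,d), conn(d,i)
round 2: derive conn(i,g) via R1 from conn(i,d), conn(d,g)
round 2: derive conn(i,h) via R1 from conn(i,d), conn(d,h)
round 3: derive conn(c,d) via R1 from conn(c,f), conn(f,d)
round 3: derive conn(c,g) via R1 from conn(c,i), conn(i,g)
round 3: derive conn(c,h) via R1 from conn(c,i), conn(i,h)
round 3: derive conn(e,h) via R1 from conn(e,d), conn(d,h)
round 3: derive conn(f,g) via R1 from conn(f,d), conn(d,g)
round 3: derive conn(f,h) via R1 from conn(f,d), conn(d,h)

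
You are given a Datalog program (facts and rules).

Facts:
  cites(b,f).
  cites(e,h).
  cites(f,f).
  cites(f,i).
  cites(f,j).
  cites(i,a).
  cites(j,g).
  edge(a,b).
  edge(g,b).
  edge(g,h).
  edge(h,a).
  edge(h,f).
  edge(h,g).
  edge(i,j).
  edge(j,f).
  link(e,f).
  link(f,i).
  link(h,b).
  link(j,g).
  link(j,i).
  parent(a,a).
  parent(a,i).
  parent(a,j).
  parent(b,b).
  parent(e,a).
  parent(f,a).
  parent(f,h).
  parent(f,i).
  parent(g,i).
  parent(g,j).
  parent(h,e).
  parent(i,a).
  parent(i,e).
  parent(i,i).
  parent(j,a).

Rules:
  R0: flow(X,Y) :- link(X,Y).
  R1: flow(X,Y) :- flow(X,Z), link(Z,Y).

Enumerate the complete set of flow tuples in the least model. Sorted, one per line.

round 1: derive flow(e,f) via R0 from link(e,f)
round 1: derive flow(f,i) via R0 from link(f,i)
round 1: derive flow(h,b) via R0 from link(h,b)
round 1: derive flow(j,g) via R0 from link(j,g)
round 1: derive flow(j,i) via R0 from link(j,i)
round 2: derive flow(e,i) via R1 from flow(e,f), link(f,i)

flow(e,f)
flow(e,i)
flow(f,i)
flow(h,b)
flow(j,g)
flow(j,i)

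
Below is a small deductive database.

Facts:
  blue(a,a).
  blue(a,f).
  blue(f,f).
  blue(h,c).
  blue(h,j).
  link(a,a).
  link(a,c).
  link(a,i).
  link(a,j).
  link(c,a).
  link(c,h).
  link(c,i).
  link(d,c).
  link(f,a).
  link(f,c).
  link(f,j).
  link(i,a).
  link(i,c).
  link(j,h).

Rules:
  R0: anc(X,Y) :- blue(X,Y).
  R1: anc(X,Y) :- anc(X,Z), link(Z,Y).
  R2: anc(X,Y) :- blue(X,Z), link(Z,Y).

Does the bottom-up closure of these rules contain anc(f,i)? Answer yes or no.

round 1: derive anc(a,a) via R0 from blue(a,a)
round 1: derive anc(a,f) via R0 from blue(a,f)
round 1: derive anc(f,f) via R0 from blue(f,f)
round 1: derive anc(h,c) via R0 from blue(h,c)
round 1: derive anc(h,j) via R0 from blue(h,j)
round 1: derive anc(a,c) via R2 from blue(a,a), link(a,c)
round 1: derive anc(a,i) via R2 from blue(a,a), link(a,i)
round 1: derive anc(a,j) via R2 from blue(a,a), link(a,j)
round 1: derive anc(f,a) via R2 from blue(f,f), link(f,a)
round 1: derive anc(f,c) via R2 from blue(f,f), link(f,c)
round 1: derive anc(f,j) via R2 from blue(f,f), link(f,j)
round 1: derive anc(h,a) via R2 from blue(h,c), link(c,a)
round 1: derive anc(h,h) via R2 from blue(h,c), link(c,h)
round 1: derive anc(h,i) via R2 from blue(h,c), link(c,i)
round 2: derive anc(a,h) via R1 from anc(a,c), link(c,h)
round 2: derive anc(f,h) via R1 from anc(f,c), link(c,h)
round 2: derive anc(f,i) via R1 from anc(f,a), link(a,i)

yes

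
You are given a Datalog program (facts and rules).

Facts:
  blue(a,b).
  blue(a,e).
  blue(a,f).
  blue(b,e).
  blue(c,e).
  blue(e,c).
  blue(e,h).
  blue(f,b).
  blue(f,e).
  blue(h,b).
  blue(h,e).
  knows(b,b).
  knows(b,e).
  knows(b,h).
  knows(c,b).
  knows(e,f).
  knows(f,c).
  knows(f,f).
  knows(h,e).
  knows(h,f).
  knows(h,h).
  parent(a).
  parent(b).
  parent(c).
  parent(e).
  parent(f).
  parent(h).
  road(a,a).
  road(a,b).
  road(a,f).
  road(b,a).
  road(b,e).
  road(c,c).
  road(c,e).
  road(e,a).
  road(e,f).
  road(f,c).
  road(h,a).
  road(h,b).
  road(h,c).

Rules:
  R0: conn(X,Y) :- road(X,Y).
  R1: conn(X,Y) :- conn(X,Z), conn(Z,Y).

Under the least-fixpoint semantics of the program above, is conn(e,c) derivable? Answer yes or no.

yes

round 1: derive conn(a,a) via R0 from road(a,a)
round 1: derive conn(a,b) via R0 from road(a,b)
round 1: derive conn(a,f) via R0 from road(a,f)
round 1: derive conn(b,a) via R0 from road(b,a)
round 1: derive conn(b,e) via R0 from road(b,e)
round 1: derive conn(c,c) via R0 from road(c,c)
round 1: derive conn(c,e) via R0 from road(c,e)
round 1: derive conn(e,a) via R0 from road(e,a)
round 1: derive conn(e,f) via R0 from road(e,f)
round 1: derive conn(f,c) via R0 from road(f,c)
round 1: derive conn(h,a) via R0 from road(h,a)
round 1: derive conn(h,b) via R0 from road(h,b)
round 1: derive conn(h,c) via R0 from road(h,c)
round 2: derive conn(a,c) via R1 from conn(a,f), conn(f,c)
round 2: derive conn(a,e) via R1 from conn(a,b), conn(b,e)
round 2: derive conn(b,b) via R1 from conn(b,a), conn(a,b)
round 2: derive conn(b,f) via R1 from conn(b,a), conn(a,f)
round 2: derive conn(c,a) via R1 from conn(c,e), conn(e,a)
round 2: derive conn(c,f) via R1 from conn(c,e), conn(e,f)
round 2: derive conn(e,b) via R1 from conn(e,a), conn(a,b)
round 2: derive conn(e,c) via R1 from conn(e,f), conn(f,c)
round 2: derive conn(f,e) via R1 from conn(f,c), conn(c,e)
round 2: derive conn(h,e) via R1 from conn(h,b), conn(b,e)
round 2: derive conn(h,f) via R1 from conn(h,a), conn(a,f)
round 3: derive conn(b,c) via R1 from conn(b,a), conn(a,c)
round 3: derive conn(c,b) via R1 from conn(c,a), conn(a,b)
round 3: derive conn(e,e) via R1 from conn(e,a), conn(a,e)
round 3: derive conn(f,a) via R1 from conn(f,c), conn(c,a)
round 3: derive conn(f,b) via R1 from conn(f,e), conn(e,b)
round 3: derive conn(f,f) via R1 from conn(f,c), conn(c,f)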